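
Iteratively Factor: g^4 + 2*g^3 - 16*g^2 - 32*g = (g + 4)*(g^3 - 2*g^2 - 8*g) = g*(g + 4)*(g^2 - 2*g - 8) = g*(g - 4)*(g + 4)*(g + 2)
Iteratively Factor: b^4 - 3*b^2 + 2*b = (b - 1)*(b^3 + b^2 - 2*b) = b*(b - 1)*(b^2 + b - 2) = b*(b - 1)^2*(b + 2)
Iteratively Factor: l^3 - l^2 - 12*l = (l)*(l^2 - l - 12) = l*(l + 3)*(l - 4)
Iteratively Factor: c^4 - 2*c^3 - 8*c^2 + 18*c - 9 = (c - 3)*(c^3 + c^2 - 5*c + 3) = (c - 3)*(c - 1)*(c^2 + 2*c - 3) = (c - 3)*(c - 1)^2*(c + 3)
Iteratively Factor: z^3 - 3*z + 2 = (z - 1)*(z^2 + z - 2) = (z - 1)^2*(z + 2)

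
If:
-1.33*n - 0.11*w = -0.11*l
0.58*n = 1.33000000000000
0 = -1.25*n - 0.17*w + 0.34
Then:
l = 12.86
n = 2.29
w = -14.86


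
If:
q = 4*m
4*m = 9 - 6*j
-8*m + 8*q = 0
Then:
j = 3/2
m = 0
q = 0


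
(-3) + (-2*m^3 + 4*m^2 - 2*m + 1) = -2*m^3 + 4*m^2 - 2*m - 2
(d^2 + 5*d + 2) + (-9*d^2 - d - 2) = -8*d^2 + 4*d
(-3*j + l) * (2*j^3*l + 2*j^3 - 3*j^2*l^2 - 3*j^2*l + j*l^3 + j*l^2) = -6*j^4*l - 6*j^4 + 11*j^3*l^2 + 11*j^3*l - 6*j^2*l^3 - 6*j^2*l^2 + j*l^4 + j*l^3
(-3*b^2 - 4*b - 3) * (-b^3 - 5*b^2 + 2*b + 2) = 3*b^5 + 19*b^4 + 17*b^3 + b^2 - 14*b - 6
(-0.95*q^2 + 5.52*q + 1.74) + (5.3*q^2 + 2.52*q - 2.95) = 4.35*q^2 + 8.04*q - 1.21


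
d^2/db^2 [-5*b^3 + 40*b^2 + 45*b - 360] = 80 - 30*b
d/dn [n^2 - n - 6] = 2*n - 1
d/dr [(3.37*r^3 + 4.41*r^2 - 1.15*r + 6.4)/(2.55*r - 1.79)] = (17.187*r^3 - 6.8514*r^2 - 15.7878*r - 14.2615)/(6.5025*r^2 - 9.129*r + 3.2041)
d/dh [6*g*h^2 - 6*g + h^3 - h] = 12*g*h + 3*h^2 - 1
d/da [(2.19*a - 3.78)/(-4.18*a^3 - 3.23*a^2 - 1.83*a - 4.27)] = (18.3084*a^3 - 40.3275*a^2 - 24.4188*a - 16.2687)/(17.4724*a^6 + 27.0028*a^5 + 25.7317*a^4 + 47.519*a^3 + 30.9331*a^2 + 15.6282*a + 18.2329)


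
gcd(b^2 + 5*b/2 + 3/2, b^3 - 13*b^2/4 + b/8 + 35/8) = b + 1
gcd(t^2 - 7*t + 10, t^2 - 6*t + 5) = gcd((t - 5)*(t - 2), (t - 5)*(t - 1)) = t - 5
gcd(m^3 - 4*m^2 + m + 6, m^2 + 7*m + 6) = m + 1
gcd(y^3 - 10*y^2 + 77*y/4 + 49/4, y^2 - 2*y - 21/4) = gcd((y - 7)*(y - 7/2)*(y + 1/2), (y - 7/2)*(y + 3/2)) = y - 7/2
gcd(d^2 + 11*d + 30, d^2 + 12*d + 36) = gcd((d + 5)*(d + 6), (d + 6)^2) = d + 6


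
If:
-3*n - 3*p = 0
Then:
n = -p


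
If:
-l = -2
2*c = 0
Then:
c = 0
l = 2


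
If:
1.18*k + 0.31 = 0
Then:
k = -0.26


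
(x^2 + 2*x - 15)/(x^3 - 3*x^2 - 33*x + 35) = (x - 3)/(x^2 - 8*x + 7)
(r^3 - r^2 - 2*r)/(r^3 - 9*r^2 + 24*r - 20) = r*(r + 1)/(r^2 - 7*r + 10)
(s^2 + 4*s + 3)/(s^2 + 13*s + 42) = (s^2 + 4*s + 3)/(s^2 + 13*s + 42)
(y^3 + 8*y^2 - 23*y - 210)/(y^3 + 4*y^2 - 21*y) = (y^2 + y - 30)/(y*(y - 3))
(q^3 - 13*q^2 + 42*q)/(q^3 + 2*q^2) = (q^2 - 13*q + 42)/(q*(q + 2))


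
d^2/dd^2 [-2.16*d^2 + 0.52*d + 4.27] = -4.32000000000000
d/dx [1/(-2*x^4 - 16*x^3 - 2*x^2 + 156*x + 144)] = (2*x^3 + 12*x^2 + x - 39)/(x^4 + 8*x^3 + x^2 - 78*x - 72)^2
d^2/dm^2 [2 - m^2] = -2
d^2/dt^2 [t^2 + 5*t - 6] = 2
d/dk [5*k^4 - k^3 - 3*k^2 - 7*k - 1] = 20*k^3 - 3*k^2 - 6*k - 7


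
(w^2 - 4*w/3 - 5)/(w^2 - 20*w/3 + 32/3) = (3*w^2 - 4*w - 15)/(3*w^2 - 20*w + 32)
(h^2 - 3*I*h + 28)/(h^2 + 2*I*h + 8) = (h - 7*I)/(h - 2*I)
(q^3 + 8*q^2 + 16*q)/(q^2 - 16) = q*(q + 4)/(q - 4)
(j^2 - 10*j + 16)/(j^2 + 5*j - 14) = (j - 8)/(j + 7)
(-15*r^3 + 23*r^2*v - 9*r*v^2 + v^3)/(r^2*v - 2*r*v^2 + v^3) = (-15*r^2 + 8*r*v - v^2)/(v*(r - v))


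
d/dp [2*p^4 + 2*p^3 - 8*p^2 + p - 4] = 8*p^3 + 6*p^2 - 16*p + 1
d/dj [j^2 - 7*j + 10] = 2*j - 7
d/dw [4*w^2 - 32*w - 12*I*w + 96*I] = 8*w - 32 - 12*I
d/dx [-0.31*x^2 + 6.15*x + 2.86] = 6.15 - 0.62*x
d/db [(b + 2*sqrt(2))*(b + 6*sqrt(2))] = 2*b + 8*sqrt(2)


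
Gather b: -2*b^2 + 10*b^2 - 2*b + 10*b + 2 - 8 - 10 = 8*b^2 + 8*b - 16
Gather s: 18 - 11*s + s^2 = s^2 - 11*s + 18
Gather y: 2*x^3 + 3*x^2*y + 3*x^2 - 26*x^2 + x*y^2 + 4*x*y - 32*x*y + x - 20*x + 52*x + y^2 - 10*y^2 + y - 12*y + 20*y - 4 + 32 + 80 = 2*x^3 - 23*x^2 + 33*x + y^2*(x - 9) + y*(3*x^2 - 28*x + 9) + 108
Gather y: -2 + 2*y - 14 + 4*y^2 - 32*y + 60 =4*y^2 - 30*y + 44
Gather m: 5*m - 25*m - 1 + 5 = 4 - 20*m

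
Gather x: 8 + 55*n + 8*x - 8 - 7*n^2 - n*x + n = -7*n^2 + 56*n + x*(8 - n)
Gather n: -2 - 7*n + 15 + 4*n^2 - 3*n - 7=4*n^2 - 10*n + 6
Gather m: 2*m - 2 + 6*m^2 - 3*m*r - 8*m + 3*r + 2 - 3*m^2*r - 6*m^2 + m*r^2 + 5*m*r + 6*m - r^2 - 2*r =-3*m^2*r + m*(r^2 + 2*r) - r^2 + r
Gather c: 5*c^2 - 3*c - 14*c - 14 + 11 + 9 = 5*c^2 - 17*c + 6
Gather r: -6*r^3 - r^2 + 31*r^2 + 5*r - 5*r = -6*r^3 + 30*r^2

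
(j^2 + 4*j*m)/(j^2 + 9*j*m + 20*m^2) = j/(j + 5*m)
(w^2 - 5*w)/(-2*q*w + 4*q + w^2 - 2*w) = w*(5 - w)/(2*q*w - 4*q - w^2 + 2*w)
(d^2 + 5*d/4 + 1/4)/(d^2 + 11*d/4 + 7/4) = (4*d + 1)/(4*d + 7)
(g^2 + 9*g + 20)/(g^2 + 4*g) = (g + 5)/g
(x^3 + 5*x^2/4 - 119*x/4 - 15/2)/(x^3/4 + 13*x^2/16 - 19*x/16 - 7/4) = 4*(4*x^3 + 5*x^2 - 119*x - 30)/(4*x^3 + 13*x^2 - 19*x - 28)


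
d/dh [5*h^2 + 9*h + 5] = 10*h + 9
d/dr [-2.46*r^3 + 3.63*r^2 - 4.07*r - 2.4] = -7.38*r^2 + 7.26*r - 4.07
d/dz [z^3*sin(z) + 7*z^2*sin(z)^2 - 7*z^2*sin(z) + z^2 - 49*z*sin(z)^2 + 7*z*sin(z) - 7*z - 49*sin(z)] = z^3*cos(z) + 3*z^2*sin(z) + 7*z^2*sin(2*z) - 7*z^2*cos(z) + 14*z*sin(z)^2 - 14*z*sin(z) - 49*z*sin(2*z) + 7*z*cos(z) + 2*z - 49*sin(z)^2 + 7*sin(z) - 49*cos(z) - 7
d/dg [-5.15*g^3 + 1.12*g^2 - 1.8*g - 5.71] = -15.45*g^2 + 2.24*g - 1.8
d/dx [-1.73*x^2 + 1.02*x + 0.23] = 1.02 - 3.46*x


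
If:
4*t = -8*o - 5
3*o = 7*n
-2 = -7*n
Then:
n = 2/7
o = 2/3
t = -31/12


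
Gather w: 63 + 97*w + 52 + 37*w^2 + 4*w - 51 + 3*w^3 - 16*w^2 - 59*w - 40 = 3*w^3 + 21*w^2 + 42*w + 24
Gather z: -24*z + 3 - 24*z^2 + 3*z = -24*z^2 - 21*z + 3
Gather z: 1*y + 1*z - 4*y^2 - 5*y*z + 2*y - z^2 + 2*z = -4*y^2 + 3*y - z^2 + z*(3 - 5*y)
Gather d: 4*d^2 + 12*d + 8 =4*d^2 + 12*d + 8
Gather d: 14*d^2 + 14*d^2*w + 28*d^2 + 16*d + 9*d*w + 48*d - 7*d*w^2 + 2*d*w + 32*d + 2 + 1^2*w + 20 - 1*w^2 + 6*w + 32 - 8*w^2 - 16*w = d^2*(14*w + 42) + d*(-7*w^2 + 11*w + 96) - 9*w^2 - 9*w + 54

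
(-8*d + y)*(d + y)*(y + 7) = -8*d^2*y - 56*d^2 - 7*d*y^2 - 49*d*y + y^3 + 7*y^2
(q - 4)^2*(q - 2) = q^3 - 10*q^2 + 32*q - 32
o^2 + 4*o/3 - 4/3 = (o - 2/3)*(o + 2)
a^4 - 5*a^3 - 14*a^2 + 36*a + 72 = (a - 6)*(a - 3)*(a + 2)^2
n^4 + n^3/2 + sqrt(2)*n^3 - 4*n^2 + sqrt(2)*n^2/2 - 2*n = n*(n + 1/2)*(n - sqrt(2))*(n + 2*sqrt(2))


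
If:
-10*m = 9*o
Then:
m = -9*o/10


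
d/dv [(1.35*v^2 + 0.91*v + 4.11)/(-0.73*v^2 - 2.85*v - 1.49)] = (-3.1832*v^2 + 1.9776*v + 10.3576)/(0.5329*v^4 + 4.161*v^3 + 10.2979*v^2 + 8.493*v + 2.2201)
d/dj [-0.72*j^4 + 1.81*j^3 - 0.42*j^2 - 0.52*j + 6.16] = -2.88*j^3 + 5.43*j^2 - 0.84*j - 0.52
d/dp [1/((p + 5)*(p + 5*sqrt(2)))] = -(2*p + 5 + 5*sqrt(2))/((p + 5)^2*(p + 5*sqrt(2))^2)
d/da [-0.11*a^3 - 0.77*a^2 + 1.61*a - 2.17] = -0.33*a^2 - 1.54*a + 1.61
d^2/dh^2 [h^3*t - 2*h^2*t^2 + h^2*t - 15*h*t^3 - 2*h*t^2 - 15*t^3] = 2*t*(3*h - 2*t + 1)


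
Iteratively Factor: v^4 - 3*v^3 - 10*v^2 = (v + 2)*(v^3 - 5*v^2) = (v - 5)*(v + 2)*(v^2) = v*(v - 5)*(v + 2)*(v)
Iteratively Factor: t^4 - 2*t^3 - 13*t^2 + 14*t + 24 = (t - 4)*(t^3 + 2*t^2 - 5*t - 6) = (t - 4)*(t + 1)*(t^2 + t - 6) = (t - 4)*(t + 1)*(t + 3)*(t - 2)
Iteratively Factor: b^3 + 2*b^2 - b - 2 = (b - 1)*(b^2 + 3*b + 2) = (b - 1)*(b + 1)*(b + 2)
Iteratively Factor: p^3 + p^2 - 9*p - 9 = (p + 1)*(p^2 - 9) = (p + 1)*(p + 3)*(p - 3)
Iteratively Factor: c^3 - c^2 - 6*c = (c - 3)*(c^2 + 2*c) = c*(c - 3)*(c + 2)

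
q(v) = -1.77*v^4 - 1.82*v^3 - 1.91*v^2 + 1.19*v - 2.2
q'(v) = -7.08*v^3 - 5.46*v^2 - 3.82*v + 1.19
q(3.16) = -251.43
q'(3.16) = -288.81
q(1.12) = -8.61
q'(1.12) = -19.88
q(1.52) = -20.64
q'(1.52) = -42.09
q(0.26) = -2.06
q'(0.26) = -0.30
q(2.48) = -105.71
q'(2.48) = -149.86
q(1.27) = -12.10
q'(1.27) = -26.97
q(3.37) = -317.83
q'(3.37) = -344.66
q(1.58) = -23.30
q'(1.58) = -46.40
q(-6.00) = -1978.90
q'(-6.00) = 1356.83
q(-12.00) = -33849.28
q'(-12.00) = 11495.03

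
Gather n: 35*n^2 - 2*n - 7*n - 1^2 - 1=35*n^2 - 9*n - 2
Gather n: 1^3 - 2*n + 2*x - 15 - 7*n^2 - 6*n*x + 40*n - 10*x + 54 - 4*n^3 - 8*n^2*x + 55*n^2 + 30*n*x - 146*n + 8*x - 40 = -4*n^3 + n^2*(48 - 8*x) + n*(24*x - 108)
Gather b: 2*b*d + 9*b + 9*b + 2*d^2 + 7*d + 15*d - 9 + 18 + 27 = b*(2*d + 18) + 2*d^2 + 22*d + 36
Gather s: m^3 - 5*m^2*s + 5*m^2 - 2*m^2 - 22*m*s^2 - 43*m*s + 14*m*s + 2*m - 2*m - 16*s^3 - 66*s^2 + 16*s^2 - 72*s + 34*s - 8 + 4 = m^3 + 3*m^2 - 16*s^3 + s^2*(-22*m - 50) + s*(-5*m^2 - 29*m - 38) - 4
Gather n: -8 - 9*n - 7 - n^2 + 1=-n^2 - 9*n - 14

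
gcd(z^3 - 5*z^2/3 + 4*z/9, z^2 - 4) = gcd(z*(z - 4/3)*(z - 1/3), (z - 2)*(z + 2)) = 1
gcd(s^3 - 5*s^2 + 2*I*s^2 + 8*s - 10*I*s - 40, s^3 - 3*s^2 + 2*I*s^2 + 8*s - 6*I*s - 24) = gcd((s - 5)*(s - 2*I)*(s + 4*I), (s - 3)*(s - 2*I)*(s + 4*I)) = s^2 + 2*I*s + 8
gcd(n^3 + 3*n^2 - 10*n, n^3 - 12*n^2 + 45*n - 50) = n - 2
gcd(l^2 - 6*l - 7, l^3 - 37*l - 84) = l - 7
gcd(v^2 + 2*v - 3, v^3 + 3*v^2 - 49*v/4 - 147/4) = v + 3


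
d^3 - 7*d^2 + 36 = (d - 6)*(d - 3)*(d + 2)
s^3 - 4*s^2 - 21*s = s*(s - 7)*(s + 3)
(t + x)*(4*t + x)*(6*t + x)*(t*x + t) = 24*t^4*x + 24*t^4 + 34*t^3*x^2 + 34*t^3*x + 11*t^2*x^3 + 11*t^2*x^2 + t*x^4 + t*x^3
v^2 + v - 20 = (v - 4)*(v + 5)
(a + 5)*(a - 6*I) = a^2 + 5*a - 6*I*a - 30*I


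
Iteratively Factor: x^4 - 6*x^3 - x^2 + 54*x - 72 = (x - 2)*(x^3 - 4*x^2 - 9*x + 36) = (x - 4)*(x - 2)*(x^2 - 9) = (x - 4)*(x - 2)*(x + 3)*(x - 3)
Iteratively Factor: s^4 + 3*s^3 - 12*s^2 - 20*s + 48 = (s - 2)*(s^3 + 5*s^2 - 2*s - 24) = (s - 2)*(s + 3)*(s^2 + 2*s - 8) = (s - 2)^2*(s + 3)*(s + 4)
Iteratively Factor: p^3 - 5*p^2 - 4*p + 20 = (p - 2)*(p^2 - 3*p - 10) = (p - 2)*(p + 2)*(p - 5)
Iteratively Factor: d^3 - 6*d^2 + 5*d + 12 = (d - 3)*(d^2 - 3*d - 4) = (d - 3)*(d + 1)*(d - 4)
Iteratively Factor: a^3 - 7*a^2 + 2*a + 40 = (a - 5)*(a^2 - 2*a - 8) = (a - 5)*(a + 2)*(a - 4)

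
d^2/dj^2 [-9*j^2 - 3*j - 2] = -18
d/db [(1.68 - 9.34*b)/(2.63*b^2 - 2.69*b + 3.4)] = (24.5642*b^2 - 8.8368*b - 27.2368)/(6.9169*b^4 - 14.1494*b^3 + 25.1201*b^2 - 18.292*b + 11.56)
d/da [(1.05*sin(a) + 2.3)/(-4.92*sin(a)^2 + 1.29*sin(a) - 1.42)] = (5.166*sin(a)^2 + 22.632*sin(a) - 4.458)*cos(a)/(24.2064*sin(a)^4 - 12.6936*sin(a)^3 + 15.6369*sin(a)^2 - 3.6636*sin(a) + 2.0164)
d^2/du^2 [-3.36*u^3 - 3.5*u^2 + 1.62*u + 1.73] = -20.16*u - 7.0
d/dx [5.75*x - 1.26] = 5.75000000000000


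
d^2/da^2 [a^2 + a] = 2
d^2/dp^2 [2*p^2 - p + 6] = 4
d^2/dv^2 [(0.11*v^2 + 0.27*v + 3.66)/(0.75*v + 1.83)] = 4.113108/(0.421875*v^3 + 3.088125*v^2 + 7.535025*v + 6.128487)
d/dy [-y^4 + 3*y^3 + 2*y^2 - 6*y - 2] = -4*y^3 + 9*y^2 + 4*y - 6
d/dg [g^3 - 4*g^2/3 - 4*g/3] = 3*g^2 - 8*g/3 - 4/3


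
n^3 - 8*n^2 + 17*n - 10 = (n - 5)*(n - 2)*(n - 1)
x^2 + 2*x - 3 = (x - 1)*(x + 3)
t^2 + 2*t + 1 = (t + 1)^2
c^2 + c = c*(c + 1)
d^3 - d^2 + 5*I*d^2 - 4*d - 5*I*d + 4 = (d - 1)*(d + I)*(d + 4*I)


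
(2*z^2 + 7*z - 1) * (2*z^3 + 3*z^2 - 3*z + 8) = 4*z^5 + 20*z^4 + 13*z^3 - 8*z^2 + 59*z - 8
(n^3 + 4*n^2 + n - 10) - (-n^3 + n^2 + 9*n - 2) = 2*n^3 + 3*n^2 - 8*n - 8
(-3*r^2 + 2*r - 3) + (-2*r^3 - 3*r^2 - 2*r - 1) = -2*r^3 - 6*r^2 - 4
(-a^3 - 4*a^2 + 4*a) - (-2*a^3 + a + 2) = a^3 - 4*a^2 + 3*a - 2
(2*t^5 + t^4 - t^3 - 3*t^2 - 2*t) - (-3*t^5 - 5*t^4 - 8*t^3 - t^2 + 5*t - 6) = 5*t^5 + 6*t^4 + 7*t^3 - 2*t^2 - 7*t + 6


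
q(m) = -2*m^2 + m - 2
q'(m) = 1 - 4*m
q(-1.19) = -6.02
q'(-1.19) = 5.76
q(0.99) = -2.97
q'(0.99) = -2.96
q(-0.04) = -2.04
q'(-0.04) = 1.16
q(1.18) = -3.60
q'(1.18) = -3.72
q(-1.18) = -5.96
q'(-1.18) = 5.72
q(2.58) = -12.73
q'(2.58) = -9.32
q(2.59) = -12.83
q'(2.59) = -9.36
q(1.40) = -4.52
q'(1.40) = -4.60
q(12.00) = -278.00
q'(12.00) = -47.00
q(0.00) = -2.00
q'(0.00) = 1.00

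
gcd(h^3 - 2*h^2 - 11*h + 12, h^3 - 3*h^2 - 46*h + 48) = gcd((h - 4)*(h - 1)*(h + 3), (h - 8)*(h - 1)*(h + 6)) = h - 1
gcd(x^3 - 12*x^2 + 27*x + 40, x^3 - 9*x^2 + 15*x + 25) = x^2 - 4*x - 5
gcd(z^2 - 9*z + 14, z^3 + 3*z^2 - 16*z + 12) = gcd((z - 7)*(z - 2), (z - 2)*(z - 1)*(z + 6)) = z - 2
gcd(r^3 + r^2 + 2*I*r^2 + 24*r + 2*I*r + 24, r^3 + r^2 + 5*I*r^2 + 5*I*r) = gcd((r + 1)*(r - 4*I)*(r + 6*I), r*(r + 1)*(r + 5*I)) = r + 1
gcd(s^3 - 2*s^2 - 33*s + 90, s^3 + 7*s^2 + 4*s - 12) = s + 6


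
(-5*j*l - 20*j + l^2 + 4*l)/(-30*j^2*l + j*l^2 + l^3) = (l + 4)/(l*(6*j + l))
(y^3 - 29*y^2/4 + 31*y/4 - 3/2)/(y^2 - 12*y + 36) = (4*y^2 - 5*y + 1)/(4*(y - 6))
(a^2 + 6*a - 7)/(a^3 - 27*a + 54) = (a^2 + 6*a - 7)/(a^3 - 27*a + 54)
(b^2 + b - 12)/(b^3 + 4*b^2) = (b - 3)/b^2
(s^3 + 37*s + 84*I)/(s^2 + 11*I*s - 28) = (s^2 - 4*I*s + 21)/(s + 7*I)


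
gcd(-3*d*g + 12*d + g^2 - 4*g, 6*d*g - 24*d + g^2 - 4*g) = g - 4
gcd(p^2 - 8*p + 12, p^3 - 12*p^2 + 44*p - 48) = p^2 - 8*p + 12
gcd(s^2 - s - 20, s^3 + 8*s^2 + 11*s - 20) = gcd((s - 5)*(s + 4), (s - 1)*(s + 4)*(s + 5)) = s + 4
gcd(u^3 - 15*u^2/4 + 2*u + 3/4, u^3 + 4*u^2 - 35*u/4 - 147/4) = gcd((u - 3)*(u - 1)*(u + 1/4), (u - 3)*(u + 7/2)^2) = u - 3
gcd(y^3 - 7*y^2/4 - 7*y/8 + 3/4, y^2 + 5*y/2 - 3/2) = y - 1/2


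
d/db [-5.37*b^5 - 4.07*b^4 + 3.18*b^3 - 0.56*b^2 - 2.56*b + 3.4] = -26.85*b^4 - 16.28*b^3 + 9.54*b^2 - 1.12*b - 2.56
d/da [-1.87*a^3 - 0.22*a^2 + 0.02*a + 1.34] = -5.61*a^2 - 0.44*a + 0.02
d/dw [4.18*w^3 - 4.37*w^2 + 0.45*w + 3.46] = 12.54*w^2 - 8.74*w + 0.45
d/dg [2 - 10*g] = -10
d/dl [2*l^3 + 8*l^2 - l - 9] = 6*l^2 + 16*l - 1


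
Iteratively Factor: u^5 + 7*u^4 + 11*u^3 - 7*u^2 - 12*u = (u + 3)*(u^4 + 4*u^3 - u^2 - 4*u) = u*(u + 3)*(u^3 + 4*u^2 - u - 4) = u*(u + 1)*(u + 3)*(u^2 + 3*u - 4) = u*(u - 1)*(u + 1)*(u + 3)*(u + 4)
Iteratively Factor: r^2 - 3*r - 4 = (r - 4)*(r + 1)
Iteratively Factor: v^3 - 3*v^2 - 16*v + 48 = (v - 4)*(v^2 + v - 12) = (v - 4)*(v - 3)*(v + 4)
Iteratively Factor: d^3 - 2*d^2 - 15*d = (d + 3)*(d^2 - 5*d) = (d - 5)*(d + 3)*(d)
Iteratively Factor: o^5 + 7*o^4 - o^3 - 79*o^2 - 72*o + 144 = (o - 3)*(o^4 + 10*o^3 + 29*o^2 + 8*o - 48) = (o - 3)*(o + 3)*(o^3 + 7*o^2 + 8*o - 16) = (o - 3)*(o - 1)*(o + 3)*(o^2 + 8*o + 16) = (o - 3)*(o - 1)*(o + 3)*(o + 4)*(o + 4)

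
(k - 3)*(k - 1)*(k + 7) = k^3 + 3*k^2 - 25*k + 21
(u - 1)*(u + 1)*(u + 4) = u^3 + 4*u^2 - u - 4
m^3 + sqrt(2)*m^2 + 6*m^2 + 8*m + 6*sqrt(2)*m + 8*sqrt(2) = (m + 2)*(m + 4)*(m + sqrt(2))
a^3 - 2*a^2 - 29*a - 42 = (a - 7)*(a + 2)*(a + 3)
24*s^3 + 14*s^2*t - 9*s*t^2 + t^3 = (-6*s + t)*(-4*s + t)*(s + t)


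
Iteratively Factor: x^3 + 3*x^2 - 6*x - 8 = (x + 4)*(x^2 - x - 2) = (x - 2)*(x + 4)*(x + 1)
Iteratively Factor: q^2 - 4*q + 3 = (q - 1)*(q - 3)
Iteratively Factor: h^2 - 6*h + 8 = (h - 2)*(h - 4)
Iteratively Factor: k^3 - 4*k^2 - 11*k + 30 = (k - 2)*(k^2 - 2*k - 15) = (k - 2)*(k + 3)*(k - 5)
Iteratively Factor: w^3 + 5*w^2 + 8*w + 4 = (w + 2)*(w^2 + 3*w + 2) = (w + 1)*(w + 2)*(w + 2)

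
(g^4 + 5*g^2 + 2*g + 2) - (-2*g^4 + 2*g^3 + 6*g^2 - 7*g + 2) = 3*g^4 - 2*g^3 - g^2 + 9*g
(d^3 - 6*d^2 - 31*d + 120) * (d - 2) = d^4 - 8*d^3 - 19*d^2 + 182*d - 240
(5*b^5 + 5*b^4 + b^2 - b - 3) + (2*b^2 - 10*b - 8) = 5*b^5 + 5*b^4 + 3*b^2 - 11*b - 11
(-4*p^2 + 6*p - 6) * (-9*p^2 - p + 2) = 36*p^4 - 50*p^3 + 40*p^2 + 18*p - 12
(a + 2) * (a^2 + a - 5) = a^3 + 3*a^2 - 3*a - 10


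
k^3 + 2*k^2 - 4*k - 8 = (k - 2)*(k + 2)^2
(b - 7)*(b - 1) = b^2 - 8*b + 7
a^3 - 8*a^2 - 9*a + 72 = (a - 8)*(a - 3)*(a + 3)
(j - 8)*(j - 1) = j^2 - 9*j + 8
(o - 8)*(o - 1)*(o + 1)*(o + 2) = o^4 - 6*o^3 - 17*o^2 + 6*o + 16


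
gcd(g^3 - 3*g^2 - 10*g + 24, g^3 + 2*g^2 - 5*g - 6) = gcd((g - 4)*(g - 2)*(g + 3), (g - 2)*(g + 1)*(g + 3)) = g^2 + g - 6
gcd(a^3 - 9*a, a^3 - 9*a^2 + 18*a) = a^2 - 3*a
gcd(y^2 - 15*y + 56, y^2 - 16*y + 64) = y - 8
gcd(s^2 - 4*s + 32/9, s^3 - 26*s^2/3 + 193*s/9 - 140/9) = s - 4/3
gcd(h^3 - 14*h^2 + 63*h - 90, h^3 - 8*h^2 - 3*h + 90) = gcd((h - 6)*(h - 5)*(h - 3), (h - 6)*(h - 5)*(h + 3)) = h^2 - 11*h + 30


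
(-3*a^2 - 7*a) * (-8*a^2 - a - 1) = 24*a^4 + 59*a^3 + 10*a^2 + 7*a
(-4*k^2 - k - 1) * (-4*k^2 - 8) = 16*k^4 + 4*k^3 + 36*k^2 + 8*k + 8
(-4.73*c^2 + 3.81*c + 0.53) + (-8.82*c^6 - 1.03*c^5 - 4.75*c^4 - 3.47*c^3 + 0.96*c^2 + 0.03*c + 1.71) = -8.82*c^6 - 1.03*c^5 - 4.75*c^4 - 3.47*c^3 - 3.77*c^2 + 3.84*c + 2.24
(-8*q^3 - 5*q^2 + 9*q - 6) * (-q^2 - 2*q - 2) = 8*q^5 + 21*q^4 + 17*q^3 - 2*q^2 - 6*q + 12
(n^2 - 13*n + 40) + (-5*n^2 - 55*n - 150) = -4*n^2 - 68*n - 110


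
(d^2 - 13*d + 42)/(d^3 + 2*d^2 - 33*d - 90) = (d - 7)/(d^2 + 8*d + 15)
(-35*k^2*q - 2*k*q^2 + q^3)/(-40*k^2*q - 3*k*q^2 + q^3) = (-7*k + q)/(-8*k + q)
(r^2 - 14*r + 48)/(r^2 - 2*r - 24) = (r - 8)/(r + 4)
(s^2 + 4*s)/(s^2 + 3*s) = (s + 4)/(s + 3)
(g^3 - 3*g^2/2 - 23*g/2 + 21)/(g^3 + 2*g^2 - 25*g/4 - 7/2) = 2*(g - 3)/(2*g + 1)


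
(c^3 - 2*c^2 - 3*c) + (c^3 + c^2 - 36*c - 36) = 2*c^3 - c^2 - 39*c - 36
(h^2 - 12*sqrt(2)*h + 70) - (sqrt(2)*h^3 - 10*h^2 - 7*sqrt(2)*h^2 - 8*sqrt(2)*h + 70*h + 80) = -sqrt(2)*h^3 + 7*sqrt(2)*h^2 + 11*h^2 - 70*h - 4*sqrt(2)*h - 10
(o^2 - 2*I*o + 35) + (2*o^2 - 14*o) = 3*o^2 - 14*o - 2*I*o + 35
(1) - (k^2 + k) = -k^2 - k + 1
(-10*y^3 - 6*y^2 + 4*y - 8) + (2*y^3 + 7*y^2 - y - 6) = -8*y^3 + y^2 + 3*y - 14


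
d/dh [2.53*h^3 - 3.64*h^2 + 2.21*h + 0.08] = 7.59*h^2 - 7.28*h + 2.21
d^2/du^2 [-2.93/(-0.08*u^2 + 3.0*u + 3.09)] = (0.037504*u^2 - 1.4064*u - 2.93*(0.16*u - 3.0)*(0.32*u - 6.0) - 1.448592)/(-0.08*u^2 + 3.0*u + 3.09)^3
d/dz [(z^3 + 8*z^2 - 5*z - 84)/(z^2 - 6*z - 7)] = (z^4 - 12*z^3 - 64*z^2 + 56*z - 469)/(z^4 - 12*z^3 + 22*z^2 + 84*z + 49)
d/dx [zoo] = 0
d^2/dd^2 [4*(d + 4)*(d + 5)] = 8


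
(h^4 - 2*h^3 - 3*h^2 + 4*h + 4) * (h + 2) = h^5 - 7*h^3 - 2*h^2 + 12*h + 8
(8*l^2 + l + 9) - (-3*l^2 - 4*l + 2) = 11*l^2 + 5*l + 7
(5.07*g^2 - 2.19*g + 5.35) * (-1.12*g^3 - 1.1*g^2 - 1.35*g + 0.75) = -5.6784*g^5 - 3.1242*g^4 - 10.4275*g^3 + 0.874000000000001*g^2 - 8.865*g + 4.0125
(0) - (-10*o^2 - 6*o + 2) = 10*o^2 + 6*o - 2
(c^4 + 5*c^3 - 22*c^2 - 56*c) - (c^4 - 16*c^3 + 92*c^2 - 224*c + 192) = 21*c^3 - 114*c^2 + 168*c - 192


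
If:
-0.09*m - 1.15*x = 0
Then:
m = -12.7777777777778*x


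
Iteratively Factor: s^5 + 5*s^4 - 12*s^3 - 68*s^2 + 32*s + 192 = (s - 3)*(s^4 + 8*s^3 + 12*s^2 - 32*s - 64) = (s - 3)*(s - 2)*(s^3 + 10*s^2 + 32*s + 32) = (s - 3)*(s - 2)*(s + 4)*(s^2 + 6*s + 8) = (s - 3)*(s - 2)*(s + 4)^2*(s + 2)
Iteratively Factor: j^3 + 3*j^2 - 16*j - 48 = (j - 4)*(j^2 + 7*j + 12) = (j - 4)*(j + 3)*(j + 4)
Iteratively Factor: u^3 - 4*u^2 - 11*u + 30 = (u + 3)*(u^2 - 7*u + 10) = (u - 2)*(u + 3)*(u - 5)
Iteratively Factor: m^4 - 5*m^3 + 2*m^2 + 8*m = (m - 4)*(m^3 - m^2 - 2*m) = (m - 4)*(m - 2)*(m^2 + m) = m*(m - 4)*(m - 2)*(m + 1)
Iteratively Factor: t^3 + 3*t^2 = (t + 3)*(t^2) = t*(t + 3)*(t)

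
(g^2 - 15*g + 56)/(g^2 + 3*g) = (g^2 - 15*g + 56)/(g*(g + 3))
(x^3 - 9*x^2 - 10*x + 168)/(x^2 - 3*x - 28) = x - 6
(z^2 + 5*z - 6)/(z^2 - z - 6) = (-z^2 - 5*z + 6)/(-z^2 + z + 6)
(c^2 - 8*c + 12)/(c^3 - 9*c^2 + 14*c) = (c - 6)/(c*(c - 7))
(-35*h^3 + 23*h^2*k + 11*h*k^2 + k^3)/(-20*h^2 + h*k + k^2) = (7*h^2 - 6*h*k - k^2)/(4*h - k)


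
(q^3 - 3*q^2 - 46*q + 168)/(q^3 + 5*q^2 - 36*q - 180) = (q^2 + 3*q - 28)/(q^2 + 11*q + 30)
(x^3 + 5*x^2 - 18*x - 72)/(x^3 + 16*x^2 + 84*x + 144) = (x^2 - x - 12)/(x^2 + 10*x + 24)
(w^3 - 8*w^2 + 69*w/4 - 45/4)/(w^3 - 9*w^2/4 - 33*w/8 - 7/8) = 2*(-4*w^3 + 32*w^2 - 69*w + 45)/(-8*w^3 + 18*w^2 + 33*w + 7)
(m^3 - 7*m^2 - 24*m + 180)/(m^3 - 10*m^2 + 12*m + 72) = (m + 5)/(m + 2)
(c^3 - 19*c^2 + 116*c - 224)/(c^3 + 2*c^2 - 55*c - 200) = (c^2 - 11*c + 28)/(c^2 + 10*c + 25)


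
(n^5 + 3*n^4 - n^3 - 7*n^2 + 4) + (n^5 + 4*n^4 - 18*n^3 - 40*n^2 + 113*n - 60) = 2*n^5 + 7*n^4 - 19*n^3 - 47*n^2 + 113*n - 56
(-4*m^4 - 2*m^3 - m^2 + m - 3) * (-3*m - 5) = 12*m^5 + 26*m^4 + 13*m^3 + 2*m^2 + 4*m + 15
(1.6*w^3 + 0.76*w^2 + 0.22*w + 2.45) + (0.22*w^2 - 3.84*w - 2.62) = 1.6*w^3 + 0.98*w^2 - 3.62*w - 0.17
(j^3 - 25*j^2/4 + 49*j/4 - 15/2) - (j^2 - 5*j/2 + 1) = j^3 - 29*j^2/4 + 59*j/4 - 17/2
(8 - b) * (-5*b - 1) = 5*b^2 - 39*b - 8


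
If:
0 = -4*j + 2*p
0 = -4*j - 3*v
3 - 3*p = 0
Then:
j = 1/2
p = 1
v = -2/3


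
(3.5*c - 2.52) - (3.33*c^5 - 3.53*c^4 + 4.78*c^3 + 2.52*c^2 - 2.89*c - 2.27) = -3.33*c^5 + 3.53*c^4 - 4.78*c^3 - 2.52*c^2 + 6.39*c - 0.25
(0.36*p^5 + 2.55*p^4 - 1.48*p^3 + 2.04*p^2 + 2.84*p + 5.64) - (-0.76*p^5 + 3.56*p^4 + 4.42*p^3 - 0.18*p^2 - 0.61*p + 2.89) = 1.12*p^5 - 1.01*p^4 - 5.9*p^3 + 2.22*p^2 + 3.45*p + 2.75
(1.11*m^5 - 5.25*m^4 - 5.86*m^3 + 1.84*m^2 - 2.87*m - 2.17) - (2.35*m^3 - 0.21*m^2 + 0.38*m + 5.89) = 1.11*m^5 - 5.25*m^4 - 8.21*m^3 + 2.05*m^2 - 3.25*m - 8.06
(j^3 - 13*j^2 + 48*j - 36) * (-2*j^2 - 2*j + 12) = -2*j^5 + 24*j^4 - 58*j^3 - 180*j^2 + 648*j - 432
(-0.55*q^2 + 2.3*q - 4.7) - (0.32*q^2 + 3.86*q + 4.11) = -0.87*q^2 - 1.56*q - 8.81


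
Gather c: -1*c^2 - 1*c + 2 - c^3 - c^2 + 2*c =-c^3 - 2*c^2 + c + 2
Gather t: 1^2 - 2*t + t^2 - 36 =t^2 - 2*t - 35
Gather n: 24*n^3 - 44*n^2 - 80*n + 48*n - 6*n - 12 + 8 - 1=24*n^3 - 44*n^2 - 38*n - 5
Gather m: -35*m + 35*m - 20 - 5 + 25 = 0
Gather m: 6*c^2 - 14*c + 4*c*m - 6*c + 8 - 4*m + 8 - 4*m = 6*c^2 - 20*c + m*(4*c - 8) + 16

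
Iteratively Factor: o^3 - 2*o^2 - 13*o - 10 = (o + 1)*(o^2 - 3*o - 10) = (o + 1)*(o + 2)*(o - 5)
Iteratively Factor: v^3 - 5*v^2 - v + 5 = (v - 5)*(v^2 - 1) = (v - 5)*(v - 1)*(v + 1)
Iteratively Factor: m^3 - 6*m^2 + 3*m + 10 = (m - 2)*(m^2 - 4*m - 5) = (m - 5)*(m - 2)*(m + 1)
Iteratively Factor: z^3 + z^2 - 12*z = (z - 3)*(z^2 + 4*z) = (z - 3)*(z + 4)*(z)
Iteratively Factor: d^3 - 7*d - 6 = (d - 3)*(d^2 + 3*d + 2) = (d - 3)*(d + 2)*(d + 1)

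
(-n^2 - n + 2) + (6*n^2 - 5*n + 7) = 5*n^2 - 6*n + 9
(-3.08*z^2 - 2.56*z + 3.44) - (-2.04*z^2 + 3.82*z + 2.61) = -1.04*z^2 - 6.38*z + 0.83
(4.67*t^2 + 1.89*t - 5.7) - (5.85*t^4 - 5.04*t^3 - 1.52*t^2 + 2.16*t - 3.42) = -5.85*t^4 + 5.04*t^3 + 6.19*t^2 - 0.27*t - 2.28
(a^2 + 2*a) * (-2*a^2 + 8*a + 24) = -2*a^4 + 4*a^3 + 40*a^2 + 48*a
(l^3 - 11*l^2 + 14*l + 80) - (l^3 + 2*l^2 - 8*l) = -13*l^2 + 22*l + 80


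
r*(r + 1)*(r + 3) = r^3 + 4*r^2 + 3*r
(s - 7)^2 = s^2 - 14*s + 49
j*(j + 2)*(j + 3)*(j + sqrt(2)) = j^4 + sqrt(2)*j^3 + 5*j^3 + 6*j^2 + 5*sqrt(2)*j^2 + 6*sqrt(2)*j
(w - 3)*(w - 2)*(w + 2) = w^3 - 3*w^2 - 4*w + 12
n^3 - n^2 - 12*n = n*(n - 4)*(n + 3)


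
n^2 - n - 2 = (n - 2)*(n + 1)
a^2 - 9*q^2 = (a - 3*q)*(a + 3*q)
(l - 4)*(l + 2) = l^2 - 2*l - 8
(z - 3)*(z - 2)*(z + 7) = z^3 + 2*z^2 - 29*z + 42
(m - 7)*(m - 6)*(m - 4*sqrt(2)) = m^3 - 13*m^2 - 4*sqrt(2)*m^2 + 42*m + 52*sqrt(2)*m - 168*sqrt(2)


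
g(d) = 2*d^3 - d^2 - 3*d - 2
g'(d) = 6*d^2 - 2*d - 3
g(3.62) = 68.91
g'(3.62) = 68.39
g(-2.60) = -36.11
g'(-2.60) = 42.76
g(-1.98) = -15.51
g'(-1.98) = 24.48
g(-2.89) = -49.96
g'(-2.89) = 52.89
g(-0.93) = -1.68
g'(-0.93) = 4.05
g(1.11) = -3.83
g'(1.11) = 2.17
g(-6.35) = -535.37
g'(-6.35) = 251.64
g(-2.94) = -52.65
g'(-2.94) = 54.74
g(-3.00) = -56.00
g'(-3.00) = 57.00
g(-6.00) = -452.00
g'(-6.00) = 225.00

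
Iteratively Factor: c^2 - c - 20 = (c + 4)*(c - 5)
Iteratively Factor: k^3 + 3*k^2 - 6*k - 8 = (k + 1)*(k^2 + 2*k - 8) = (k + 1)*(k + 4)*(k - 2)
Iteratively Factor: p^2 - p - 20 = (p + 4)*(p - 5)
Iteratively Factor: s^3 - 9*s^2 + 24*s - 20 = (s - 2)*(s^2 - 7*s + 10) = (s - 2)^2*(s - 5)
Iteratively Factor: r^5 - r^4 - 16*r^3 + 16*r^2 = (r)*(r^4 - r^3 - 16*r^2 + 16*r) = r*(r - 4)*(r^3 + 3*r^2 - 4*r) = r*(r - 4)*(r + 4)*(r^2 - r) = r^2*(r - 4)*(r + 4)*(r - 1)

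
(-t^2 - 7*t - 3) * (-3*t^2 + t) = 3*t^4 + 20*t^3 + 2*t^2 - 3*t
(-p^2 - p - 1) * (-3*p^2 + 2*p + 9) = 3*p^4 + p^3 - 8*p^2 - 11*p - 9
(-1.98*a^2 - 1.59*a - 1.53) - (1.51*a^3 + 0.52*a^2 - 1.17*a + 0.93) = -1.51*a^3 - 2.5*a^2 - 0.42*a - 2.46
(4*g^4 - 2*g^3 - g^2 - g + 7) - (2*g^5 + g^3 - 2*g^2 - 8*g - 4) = -2*g^5 + 4*g^4 - 3*g^3 + g^2 + 7*g + 11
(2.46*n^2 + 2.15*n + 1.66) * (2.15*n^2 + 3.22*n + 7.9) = 5.289*n^4 + 12.5437*n^3 + 29.926*n^2 + 22.3302*n + 13.114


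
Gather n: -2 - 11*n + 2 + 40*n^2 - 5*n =40*n^2 - 16*n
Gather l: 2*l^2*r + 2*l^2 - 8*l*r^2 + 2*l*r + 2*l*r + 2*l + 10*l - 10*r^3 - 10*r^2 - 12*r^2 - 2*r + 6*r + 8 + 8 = l^2*(2*r + 2) + l*(-8*r^2 + 4*r + 12) - 10*r^3 - 22*r^2 + 4*r + 16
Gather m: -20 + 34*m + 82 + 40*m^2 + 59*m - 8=40*m^2 + 93*m + 54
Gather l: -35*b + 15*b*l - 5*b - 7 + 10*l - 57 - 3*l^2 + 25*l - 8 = -40*b - 3*l^2 + l*(15*b + 35) - 72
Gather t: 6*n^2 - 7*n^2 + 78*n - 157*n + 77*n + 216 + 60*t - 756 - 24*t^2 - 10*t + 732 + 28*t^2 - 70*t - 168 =-n^2 - 2*n + 4*t^2 - 20*t + 24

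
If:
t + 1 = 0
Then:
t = -1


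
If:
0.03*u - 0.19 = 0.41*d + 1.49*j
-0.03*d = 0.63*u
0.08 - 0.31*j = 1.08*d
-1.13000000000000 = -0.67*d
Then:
No Solution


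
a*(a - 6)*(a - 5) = a^3 - 11*a^2 + 30*a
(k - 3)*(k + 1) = k^2 - 2*k - 3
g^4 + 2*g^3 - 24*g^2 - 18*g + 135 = (g - 3)^2*(g + 3)*(g + 5)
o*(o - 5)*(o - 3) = o^3 - 8*o^2 + 15*o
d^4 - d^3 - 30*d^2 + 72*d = d*(d - 4)*(d - 3)*(d + 6)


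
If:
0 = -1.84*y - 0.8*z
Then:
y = -0.434782608695652*z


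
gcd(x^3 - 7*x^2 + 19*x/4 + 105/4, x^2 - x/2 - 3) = x + 3/2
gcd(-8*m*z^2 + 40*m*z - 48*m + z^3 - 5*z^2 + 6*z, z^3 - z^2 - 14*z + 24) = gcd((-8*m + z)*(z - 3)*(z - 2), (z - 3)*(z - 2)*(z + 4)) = z^2 - 5*z + 6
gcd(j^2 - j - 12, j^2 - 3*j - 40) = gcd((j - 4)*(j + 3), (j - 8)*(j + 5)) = 1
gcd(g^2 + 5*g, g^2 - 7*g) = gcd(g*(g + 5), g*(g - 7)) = g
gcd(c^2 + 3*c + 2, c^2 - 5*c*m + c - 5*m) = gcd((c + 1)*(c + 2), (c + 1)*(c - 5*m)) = c + 1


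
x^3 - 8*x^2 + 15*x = x*(x - 5)*(x - 3)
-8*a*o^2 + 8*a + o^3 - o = (-8*a + o)*(o - 1)*(o + 1)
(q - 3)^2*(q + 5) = q^3 - q^2 - 21*q + 45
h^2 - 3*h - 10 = (h - 5)*(h + 2)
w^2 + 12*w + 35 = (w + 5)*(w + 7)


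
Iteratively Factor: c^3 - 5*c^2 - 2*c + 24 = (c + 2)*(c^2 - 7*c + 12) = (c - 3)*(c + 2)*(c - 4)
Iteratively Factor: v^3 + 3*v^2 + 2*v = (v + 1)*(v^2 + 2*v) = (v + 1)*(v + 2)*(v)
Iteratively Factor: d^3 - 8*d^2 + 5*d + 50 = (d - 5)*(d^2 - 3*d - 10) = (d - 5)*(d + 2)*(d - 5)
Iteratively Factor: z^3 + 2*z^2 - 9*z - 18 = (z - 3)*(z^2 + 5*z + 6) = (z - 3)*(z + 3)*(z + 2)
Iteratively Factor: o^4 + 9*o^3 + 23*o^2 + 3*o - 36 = (o + 3)*(o^3 + 6*o^2 + 5*o - 12) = (o + 3)^2*(o^2 + 3*o - 4) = (o + 3)^2*(o + 4)*(o - 1)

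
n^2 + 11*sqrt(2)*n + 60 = (n + 5*sqrt(2))*(n + 6*sqrt(2))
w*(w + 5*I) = w^2 + 5*I*w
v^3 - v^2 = v^2*(v - 1)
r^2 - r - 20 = (r - 5)*(r + 4)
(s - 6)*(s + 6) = s^2 - 36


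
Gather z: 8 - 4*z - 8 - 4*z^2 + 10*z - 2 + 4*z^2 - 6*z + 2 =0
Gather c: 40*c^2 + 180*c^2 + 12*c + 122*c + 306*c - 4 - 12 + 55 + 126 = 220*c^2 + 440*c + 165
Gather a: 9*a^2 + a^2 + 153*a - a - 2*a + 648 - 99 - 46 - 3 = 10*a^2 + 150*a + 500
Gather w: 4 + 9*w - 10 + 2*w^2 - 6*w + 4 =2*w^2 + 3*w - 2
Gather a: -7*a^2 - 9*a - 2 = -7*a^2 - 9*a - 2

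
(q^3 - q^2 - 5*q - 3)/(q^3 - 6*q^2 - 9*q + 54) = (q^2 + 2*q + 1)/(q^2 - 3*q - 18)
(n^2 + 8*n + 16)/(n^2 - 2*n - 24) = (n + 4)/(n - 6)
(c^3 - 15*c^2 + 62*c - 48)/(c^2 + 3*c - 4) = (c^2 - 14*c + 48)/(c + 4)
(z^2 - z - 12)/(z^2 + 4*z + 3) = (z - 4)/(z + 1)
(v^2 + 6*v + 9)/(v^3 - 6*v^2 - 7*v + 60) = (v + 3)/(v^2 - 9*v + 20)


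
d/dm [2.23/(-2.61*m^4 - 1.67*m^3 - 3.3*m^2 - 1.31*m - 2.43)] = (23.2812*m^3 + 11.1723*m^2 + 14.718*m + 2.9213)/(2.61*m^4 + 1.67*m^3 + 3.3*m^2 + 1.31*m + 2.43)^2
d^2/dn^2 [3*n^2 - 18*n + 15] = 6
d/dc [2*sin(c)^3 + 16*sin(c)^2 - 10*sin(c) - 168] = 2*(3*sin(c)^2 + 16*sin(c) - 5)*cos(c)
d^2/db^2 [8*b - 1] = 0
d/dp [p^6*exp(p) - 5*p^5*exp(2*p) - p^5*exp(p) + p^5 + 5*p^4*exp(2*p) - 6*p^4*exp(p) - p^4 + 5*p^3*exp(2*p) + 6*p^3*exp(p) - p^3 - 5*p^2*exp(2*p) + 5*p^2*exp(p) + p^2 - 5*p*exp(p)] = p^6*exp(p) - 10*p^5*exp(2*p) + 5*p^5*exp(p) - 15*p^4*exp(2*p) - 11*p^4*exp(p) + 5*p^4 + 30*p^3*exp(2*p) - 18*p^3*exp(p) - 4*p^3 + 5*p^2*exp(2*p) + 23*p^2*exp(p) - 3*p^2 - 10*p*exp(2*p) + 5*p*exp(p) + 2*p - 5*exp(p)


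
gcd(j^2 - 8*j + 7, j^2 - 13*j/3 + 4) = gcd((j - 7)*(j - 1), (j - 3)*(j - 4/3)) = 1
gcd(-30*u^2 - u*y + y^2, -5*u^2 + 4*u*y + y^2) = 5*u + y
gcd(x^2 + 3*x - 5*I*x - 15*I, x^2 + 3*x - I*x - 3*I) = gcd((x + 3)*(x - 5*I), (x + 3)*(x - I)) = x + 3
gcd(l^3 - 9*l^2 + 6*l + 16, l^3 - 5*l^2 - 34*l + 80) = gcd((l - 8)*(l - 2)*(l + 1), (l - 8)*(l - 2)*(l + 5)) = l^2 - 10*l + 16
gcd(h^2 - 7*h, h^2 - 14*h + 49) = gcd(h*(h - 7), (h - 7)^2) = h - 7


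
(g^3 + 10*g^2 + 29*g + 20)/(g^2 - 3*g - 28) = (g^2 + 6*g + 5)/(g - 7)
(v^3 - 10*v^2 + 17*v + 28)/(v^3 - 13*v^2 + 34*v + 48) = (v^2 - 11*v + 28)/(v^2 - 14*v + 48)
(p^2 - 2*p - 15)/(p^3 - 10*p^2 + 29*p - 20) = (p + 3)/(p^2 - 5*p + 4)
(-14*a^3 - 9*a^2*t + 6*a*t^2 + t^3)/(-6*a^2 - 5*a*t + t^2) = (-14*a^2 + 5*a*t + t^2)/(-6*a + t)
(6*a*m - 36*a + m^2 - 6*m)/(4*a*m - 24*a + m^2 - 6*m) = (6*a + m)/(4*a + m)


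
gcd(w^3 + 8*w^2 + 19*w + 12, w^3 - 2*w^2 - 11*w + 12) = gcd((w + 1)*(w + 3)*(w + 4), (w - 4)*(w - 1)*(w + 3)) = w + 3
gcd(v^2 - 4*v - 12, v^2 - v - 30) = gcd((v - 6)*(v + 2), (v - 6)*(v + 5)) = v - 6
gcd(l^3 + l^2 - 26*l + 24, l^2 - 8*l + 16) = l - 4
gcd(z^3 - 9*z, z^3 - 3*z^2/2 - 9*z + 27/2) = z^2 - 9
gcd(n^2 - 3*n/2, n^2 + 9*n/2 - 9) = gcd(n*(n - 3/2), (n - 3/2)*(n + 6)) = n - 3/2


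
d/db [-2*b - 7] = -2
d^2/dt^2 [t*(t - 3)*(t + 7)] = 6*t + 8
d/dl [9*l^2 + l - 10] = 18*l + 1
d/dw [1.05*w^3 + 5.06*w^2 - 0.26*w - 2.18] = 3.15*w^2 + 10.12*w - 0.26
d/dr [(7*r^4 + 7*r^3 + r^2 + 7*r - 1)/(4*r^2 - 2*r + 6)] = (28*r^5 - 7*r^4 + 70*r^3 + 48*r^2 + 10*r + 20)/(2*(4*r^4 - 4*r^3 + 13*r^2 - 6*r + 9))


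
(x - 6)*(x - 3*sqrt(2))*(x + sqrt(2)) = x^3 - 6*x^2 - 2*sqrt(2)*x^2 - 6*x + 12*sqrt(2)*x + 36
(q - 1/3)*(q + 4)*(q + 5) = q^3 + 26*q^2/3 + 17*q - 20/3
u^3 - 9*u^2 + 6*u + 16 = (u - 8)*(u - 2)*(u + 1)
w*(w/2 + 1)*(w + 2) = w^3/2 + 2*w^2 + 2*w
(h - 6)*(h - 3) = h^2 - 9*h + 18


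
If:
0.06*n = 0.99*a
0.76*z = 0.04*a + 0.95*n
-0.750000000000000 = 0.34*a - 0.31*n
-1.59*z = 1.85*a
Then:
No Solution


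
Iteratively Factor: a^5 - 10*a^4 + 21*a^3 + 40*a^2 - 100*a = (a + 2)*(a^4 - 12*a^3 + 45*a^2 - 50*a) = (a - 5)*(a + 2)*(a^3 - 7*a^2 + 10*a) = a*(a - 5)*(a + 2)*(a^2 - 7*a + 10) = a*(a - 5)^2*(a + 2)*(a - 2)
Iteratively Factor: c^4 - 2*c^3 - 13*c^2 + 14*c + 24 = (c - 2)*(c^3 - 13*c - 12) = (c - 4)*(c - 2)*(c^2 + 4*c + 3) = (c - 4)*(c - 2)*(c + 1)*(c + 3)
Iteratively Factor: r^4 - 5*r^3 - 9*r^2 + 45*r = (r)*(r^3 - 5*r^2 - 9*r + 45) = r*(r + 3)*(r^2 - 8*r + 15) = r*(r - 3)*(r + 3)*(r - 5)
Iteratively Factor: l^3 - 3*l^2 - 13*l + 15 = (l - 5)*(l^2 + 2*l - 3) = (l - 5)*(l - 1)*(l + 3)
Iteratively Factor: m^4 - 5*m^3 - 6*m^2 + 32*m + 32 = (m + 2)*(m^3 - 7*m^2 + 8*m + 16) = (m + 1)*(m + 2)*(m^2 - 8*m + 16) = (m - 4)*(m + 1)*(m + 2)*(m - 4)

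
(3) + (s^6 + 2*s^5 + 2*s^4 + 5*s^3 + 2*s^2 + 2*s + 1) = s^6 + 2*s^5 + 2*s^4 + 5*s^3 + 2*s^2 + 2*s + 4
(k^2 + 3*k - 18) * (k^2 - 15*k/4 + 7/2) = k^4 - 3*k^3/4 - 103*k^2/4 + 78*k - 63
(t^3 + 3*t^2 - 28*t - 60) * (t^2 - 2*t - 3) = t^5 + t^4 - 37*t^3 - 13*t^2 + 204*t + 180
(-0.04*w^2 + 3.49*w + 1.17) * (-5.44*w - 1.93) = 0.2176*w^3 - 18.9084*w^2 - 13.1005*w - 2.2581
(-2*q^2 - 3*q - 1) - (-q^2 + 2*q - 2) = -q^2 - 5*q + 1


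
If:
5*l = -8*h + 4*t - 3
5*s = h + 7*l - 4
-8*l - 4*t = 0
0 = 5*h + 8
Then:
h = -8/5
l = 49/65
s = -21/325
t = -98/65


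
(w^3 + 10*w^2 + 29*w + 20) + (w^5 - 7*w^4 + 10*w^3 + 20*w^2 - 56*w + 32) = w^5 - 7*w^4 + 11*w^3 + 30*w^2 - 27*w + 52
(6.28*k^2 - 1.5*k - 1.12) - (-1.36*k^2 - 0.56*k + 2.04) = 7.64*k^2 - 0.94*k - 3.16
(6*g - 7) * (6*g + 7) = 36*g^2 - 49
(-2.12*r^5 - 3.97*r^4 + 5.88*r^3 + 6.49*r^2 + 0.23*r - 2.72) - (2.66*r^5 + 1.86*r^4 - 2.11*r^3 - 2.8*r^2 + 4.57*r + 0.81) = -4.78*r^5 - 5.83*r^4 + 7.99*r^3 + 9.29*r^2 - 4.34*r - 3.53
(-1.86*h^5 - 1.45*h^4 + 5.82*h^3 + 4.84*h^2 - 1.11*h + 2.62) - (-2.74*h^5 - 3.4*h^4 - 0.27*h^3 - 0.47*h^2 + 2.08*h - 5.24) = 0.88*h^5 + 1.95*h^4 + 6.09*h^3 + 5.31*h^2 - 3.19*h + 7.86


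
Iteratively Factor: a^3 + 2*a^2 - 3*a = (a + 3)*(a^2 - a) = (a - 1)*(a + 3)*(a)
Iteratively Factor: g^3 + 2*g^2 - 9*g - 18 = (g + 3)*(g^2 - g - 6) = (g + 2)*(g + 3)*(g - 3)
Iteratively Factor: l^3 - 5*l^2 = (l)*(l^2 - 5*l) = l*(l - 5)*(l)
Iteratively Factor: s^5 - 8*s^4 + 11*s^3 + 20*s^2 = (s - 5)*(s^4 - 3*s^3 - 4*s^2) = (s - 5)*(s - 4)*(s^3 + s^2) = s*(s - 5)*(s - 4)*(s^2 + s) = s*(s - 5)*(s - 4)*(s + 1)*(s)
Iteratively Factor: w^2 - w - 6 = (w + 2)*(w - 3)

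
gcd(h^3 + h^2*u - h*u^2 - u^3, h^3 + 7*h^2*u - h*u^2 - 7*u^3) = -h^2 + u^2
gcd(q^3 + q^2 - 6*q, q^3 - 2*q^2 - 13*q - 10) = 1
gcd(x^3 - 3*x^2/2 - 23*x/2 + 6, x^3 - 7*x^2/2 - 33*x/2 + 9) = x^2 + 5*x/2 - 3/2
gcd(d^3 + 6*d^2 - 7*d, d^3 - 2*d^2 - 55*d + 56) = d^2 + 6*d - 7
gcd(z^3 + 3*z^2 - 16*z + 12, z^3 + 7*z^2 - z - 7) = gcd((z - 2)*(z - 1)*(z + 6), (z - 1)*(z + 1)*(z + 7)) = z - 1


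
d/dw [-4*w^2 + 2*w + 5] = 2 - 8*w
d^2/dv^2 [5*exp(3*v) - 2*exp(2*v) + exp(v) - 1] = (45*exp(2*v) - 8*exp(v) + 1)*exp(v)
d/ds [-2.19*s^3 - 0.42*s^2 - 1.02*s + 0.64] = -6.57*s^2 - 0.84*s - 1.02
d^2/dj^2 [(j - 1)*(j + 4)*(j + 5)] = 6*j + 16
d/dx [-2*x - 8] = -2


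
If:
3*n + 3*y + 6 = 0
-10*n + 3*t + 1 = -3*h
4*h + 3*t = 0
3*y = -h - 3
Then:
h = 33/13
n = -2/13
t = -44/13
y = -24/13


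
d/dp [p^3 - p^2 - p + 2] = 3*p^2 - 2*p - 1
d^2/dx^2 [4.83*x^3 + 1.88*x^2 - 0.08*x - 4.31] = 28.98*x + 3.76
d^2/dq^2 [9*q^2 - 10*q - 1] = 18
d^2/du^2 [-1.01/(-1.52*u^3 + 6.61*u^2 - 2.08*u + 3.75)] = ((13.3522 - 9.2112*u)*(1.52*u^3 - 6.61*u^2 + 2.08*u - 3.75) + 1.01*(4.56*u^2 - 13.22*u + 2.08)*(9.12*u^2 - 26.44*u + 4.16))/(1.52*u^3 - 6.61*u^2 + 2.08*u - 3.75)^3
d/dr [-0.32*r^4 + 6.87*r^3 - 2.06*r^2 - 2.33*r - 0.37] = -1.28*r^3 + 20.61*r^2 - 4.12*r - 2.33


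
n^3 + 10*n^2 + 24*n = n*(n + 4)*(n + 6)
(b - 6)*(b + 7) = b^2 + b - 42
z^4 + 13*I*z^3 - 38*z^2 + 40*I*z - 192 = (z - 2*I)*(z + 3*I)*(z + 4*I)*(z + 8*I)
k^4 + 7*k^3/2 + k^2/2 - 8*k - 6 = (k - 3/2)*(k + 1)*(k + 2)^2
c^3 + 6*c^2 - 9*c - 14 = (c - 2)*(c + 1)*(c + 7)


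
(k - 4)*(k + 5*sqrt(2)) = k^2 - 4*k + 5*sqrt(2)*k - 20*sqrt(2)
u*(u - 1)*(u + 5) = u^3 + 4*u^2 - 5*u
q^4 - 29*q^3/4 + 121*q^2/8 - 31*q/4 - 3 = (q - 4)*(q - 2)*(q - 3/2)*(q + 1/4)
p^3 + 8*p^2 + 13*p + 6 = (p + 1)^2*(p + 6)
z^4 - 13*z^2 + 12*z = z*(z - 3)*(z - 1)*(z + 4)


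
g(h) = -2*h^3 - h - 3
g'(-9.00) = -487.00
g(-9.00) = 1464.00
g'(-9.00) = -487.00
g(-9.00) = 1464.00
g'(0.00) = -1.00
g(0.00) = -3.00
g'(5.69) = -195.26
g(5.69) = -377.13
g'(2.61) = -41.87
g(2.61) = -41.17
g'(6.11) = -224.99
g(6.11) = -465.31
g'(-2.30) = -32.74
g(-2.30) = 23.63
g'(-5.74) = -198.69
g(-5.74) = 380.98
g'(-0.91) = -5.97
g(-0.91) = -0.58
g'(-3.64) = -80.50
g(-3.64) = 97.10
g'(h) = -6*h^2 - 1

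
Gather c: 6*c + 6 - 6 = 6*c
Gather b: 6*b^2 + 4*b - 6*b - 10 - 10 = 6*b^2 - 2*b - 20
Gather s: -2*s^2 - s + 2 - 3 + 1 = -2*s^2 - s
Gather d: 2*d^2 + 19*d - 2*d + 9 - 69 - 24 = 2*d^2 + 17*d - 84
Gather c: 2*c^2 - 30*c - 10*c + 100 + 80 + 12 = 2*c^2 - 40*c + 192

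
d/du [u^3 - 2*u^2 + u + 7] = 3*u^2 - 4*u + 1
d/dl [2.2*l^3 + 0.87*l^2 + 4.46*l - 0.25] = 6.6*l^2 + 1.74*l + 4.46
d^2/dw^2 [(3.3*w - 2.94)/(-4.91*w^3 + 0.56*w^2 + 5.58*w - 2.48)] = (-477.34038*w^5 + 904.975848*w^4 - 312.236424*w^3 + 4.43599200000017*w^2 - 187.17552*w + 99.914736)/(118.370771*w^9 - 40.501608*w^8 - 398.950266*w^7 + 271.245256*w^6 + 412.47546*w^5 - 457.655232*w^4 - 36.648696*w^3 + 221.322144*w^2 - 102.957696*w + 15.252992)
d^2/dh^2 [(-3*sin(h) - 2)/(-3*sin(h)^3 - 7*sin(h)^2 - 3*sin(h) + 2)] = (-108*sin(h)^7 - 351*sin(h)^6 - 339*sin(h)^5 - 5*sin(h)^4 + 426*sin(h)^3 + 764*sin(h)^2 + 552*sin(h) + 128)/(3*sin(h)^3 + 7*sin(h)^2 + 3*sin(h) - 2)^3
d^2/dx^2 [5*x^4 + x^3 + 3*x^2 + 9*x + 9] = 60*x^2 + 6*x + 6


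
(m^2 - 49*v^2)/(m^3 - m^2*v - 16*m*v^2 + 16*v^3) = (m^2 - 49*v^2)/(m^3 - m^2*v - 16*m*v^2 + 16*v^3)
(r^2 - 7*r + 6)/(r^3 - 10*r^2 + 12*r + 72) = (r - 1)/(r^2 - 4*r - 12)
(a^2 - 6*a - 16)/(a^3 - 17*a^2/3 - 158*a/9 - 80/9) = 9*(a + 2)/(9*a^2 + 21*a + 10)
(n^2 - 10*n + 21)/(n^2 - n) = (n^2 - 10*n + 21)/(n*(n - 1))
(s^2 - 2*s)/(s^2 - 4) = s/(s + 2)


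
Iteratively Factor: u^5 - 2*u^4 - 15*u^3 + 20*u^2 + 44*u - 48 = (u - 4)*(u^4 + 2*u^3 - 7*u^2 - 8*u + 12) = (u - 4)*(u - 1)*(u^3 + 3*u^2 - 4*u - 12) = (u - 4)*(u - 2)*(u - 1)*(u^2 + 5*u + 6) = (u - 4)*(u - 2)*(u - 1)*(u + 3)*(u + 2)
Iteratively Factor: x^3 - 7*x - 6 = (x - 3)*(x^2 + 3*x + 2) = (x - 3)*(x + 2)*(x + 1)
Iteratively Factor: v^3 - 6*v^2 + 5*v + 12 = (v + 1)*(v^2 - 7*v + 12) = (v - 3)*(v + 1)*(v - 4)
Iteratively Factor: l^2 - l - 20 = (l - 5)*(l + 4)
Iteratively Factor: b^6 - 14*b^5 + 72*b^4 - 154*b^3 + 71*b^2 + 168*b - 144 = (b - 3)*(b^5 - 11*b^4 + 39*b^3 - 37*b^2 - 40*b + 48) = (b - 3)*(b - 1)*(b^4 - 10*b^3 + 29*b^2 - 8*b - 48) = (b - 3)^2*(b - 1)*(b^3 - 7*b^2 + 8*b + 16) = (b - 4)*(b - 3)^2*(b - 1)*(b^2 - 3*b - 4) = (b - 4)^2*(b - 3)^2*(b - 1)*(b + 1)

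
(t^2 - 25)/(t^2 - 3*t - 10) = (t + 5)/(t + 2)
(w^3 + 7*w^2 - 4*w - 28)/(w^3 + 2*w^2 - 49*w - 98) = (w - 2)/(w - 7)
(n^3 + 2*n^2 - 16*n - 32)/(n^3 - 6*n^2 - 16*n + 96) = (n + 2)/(n - 6)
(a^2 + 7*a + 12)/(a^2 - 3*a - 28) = (a + 3)/(a - 7)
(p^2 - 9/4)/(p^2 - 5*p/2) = (4*p^2 - 9)/(2*p*(2*p - 5))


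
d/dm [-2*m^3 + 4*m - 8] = 4 - 6*m^2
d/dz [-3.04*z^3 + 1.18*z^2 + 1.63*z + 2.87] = -9.12*z^2 + 2.36*z + 1.63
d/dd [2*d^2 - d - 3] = 4*d - 1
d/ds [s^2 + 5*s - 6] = 2*s + 5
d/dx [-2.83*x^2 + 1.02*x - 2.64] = 1.02 - 5.66*x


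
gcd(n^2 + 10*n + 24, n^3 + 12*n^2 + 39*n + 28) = n + 4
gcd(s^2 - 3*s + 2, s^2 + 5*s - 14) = s - 2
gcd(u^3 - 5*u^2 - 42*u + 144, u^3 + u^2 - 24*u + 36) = u^2 + 3*u - 18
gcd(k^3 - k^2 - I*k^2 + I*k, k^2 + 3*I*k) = k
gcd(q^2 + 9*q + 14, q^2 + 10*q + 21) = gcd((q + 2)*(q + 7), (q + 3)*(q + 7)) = q + 7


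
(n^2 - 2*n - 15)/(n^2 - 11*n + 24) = (n^2 - 2*n - 15)/(n^2 - 11*n + 24)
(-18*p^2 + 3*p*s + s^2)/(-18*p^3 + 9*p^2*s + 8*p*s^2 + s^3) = (3*p - s)/(3*p^2 - 2*p*s - s^2)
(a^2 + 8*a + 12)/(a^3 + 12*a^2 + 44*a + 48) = 1/(a + 4)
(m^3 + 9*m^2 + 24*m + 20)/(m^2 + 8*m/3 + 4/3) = 3*(m^2 + 7*m + 10)/(3*m + 2)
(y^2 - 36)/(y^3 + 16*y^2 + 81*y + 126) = (y - 6)/(y^2 + 10*y + 21)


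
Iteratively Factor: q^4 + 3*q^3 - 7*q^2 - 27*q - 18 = (q + 3)*(q^3 - 7*q - 6) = (q - 3)*(q + 3)*(q^2 + 3*q + 2) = (q - 3)*(q + 1)*(q + 3)*(q + 2)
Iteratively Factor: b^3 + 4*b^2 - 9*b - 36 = (b - 3)*(b^2 + 7*b + 12) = (b - 3)*(b + 3)*(b + 4)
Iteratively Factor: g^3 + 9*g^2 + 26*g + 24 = (g + 3)*(g^2 + 6*g + 8) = (g + 2)*(g + 3)*(g + 4)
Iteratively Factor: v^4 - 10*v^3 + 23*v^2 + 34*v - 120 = (v - 4)*(v^3 - 6*v^2 - v + 30) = (v - 4)*(v - 3)*(v^2 - 3*v - 10) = (v - 5)*(v - 4)*(v - 3)*(v + 2)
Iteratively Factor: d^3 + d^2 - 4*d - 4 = (d - 2)*(d^2 + 3*d + 2) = (d - 2)*(d + 1)*(d + 2)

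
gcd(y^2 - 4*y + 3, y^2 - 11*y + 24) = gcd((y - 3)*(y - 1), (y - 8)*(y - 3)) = y - 3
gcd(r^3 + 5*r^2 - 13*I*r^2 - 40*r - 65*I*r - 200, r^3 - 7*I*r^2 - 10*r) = r - 5*I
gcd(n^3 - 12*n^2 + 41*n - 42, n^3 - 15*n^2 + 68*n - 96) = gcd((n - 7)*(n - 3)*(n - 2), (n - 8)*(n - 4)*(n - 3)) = n - 3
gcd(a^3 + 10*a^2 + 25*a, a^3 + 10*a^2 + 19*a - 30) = a + 5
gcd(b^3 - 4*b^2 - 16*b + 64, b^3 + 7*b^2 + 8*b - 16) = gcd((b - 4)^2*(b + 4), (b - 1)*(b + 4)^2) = b + 4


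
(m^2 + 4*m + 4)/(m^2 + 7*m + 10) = (m + 2)/(m + 5)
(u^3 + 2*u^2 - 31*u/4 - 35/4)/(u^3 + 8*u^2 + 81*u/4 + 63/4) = (2*u^2 - 3*u - 5)/(2*u^2 + 9*u + 9)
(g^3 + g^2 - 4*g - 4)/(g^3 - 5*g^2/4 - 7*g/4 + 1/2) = 4*(g + 2)/(4*g - 1)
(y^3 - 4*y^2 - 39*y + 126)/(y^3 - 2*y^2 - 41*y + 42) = (y - 3)/(y - 1)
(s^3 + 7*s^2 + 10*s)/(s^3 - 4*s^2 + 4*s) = (s^2 + 7*s + 10)/(s^2 - 4*s + 4)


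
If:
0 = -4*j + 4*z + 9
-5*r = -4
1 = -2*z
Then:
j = 7/4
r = 4/5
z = -1/2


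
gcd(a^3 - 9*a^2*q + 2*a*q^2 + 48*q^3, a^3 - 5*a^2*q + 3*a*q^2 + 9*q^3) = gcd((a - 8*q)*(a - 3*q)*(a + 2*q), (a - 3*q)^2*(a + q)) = -a + 3*q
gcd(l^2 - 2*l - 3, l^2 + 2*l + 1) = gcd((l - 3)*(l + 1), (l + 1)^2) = l + 1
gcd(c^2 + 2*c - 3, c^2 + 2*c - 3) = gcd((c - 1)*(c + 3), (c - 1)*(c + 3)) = c^2 + 2*c - 3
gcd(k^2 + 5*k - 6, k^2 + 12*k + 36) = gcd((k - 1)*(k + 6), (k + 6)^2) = k + 6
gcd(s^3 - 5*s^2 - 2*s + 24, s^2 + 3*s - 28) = s - 4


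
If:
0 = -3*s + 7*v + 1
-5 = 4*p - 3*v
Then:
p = 3*v/4 - 5/4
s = 7*v/3 + 1/3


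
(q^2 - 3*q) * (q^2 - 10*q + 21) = q^4 - 13*q^3 + 51*q^2 - 63*q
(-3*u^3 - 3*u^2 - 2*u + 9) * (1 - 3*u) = 9*u^4 + 6*u^3 + 3*u^2 - 29*u + 9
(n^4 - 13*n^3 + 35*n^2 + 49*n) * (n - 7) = n^5 - 20*n^4 + 126*n^3 - 196*n^2 - 343*n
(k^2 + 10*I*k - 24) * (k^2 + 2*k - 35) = k^4 + 2*k^3 + 10*I*k^3 - 59*k^2 + 20*I*k^2 - 48*k - 350*I*k + 840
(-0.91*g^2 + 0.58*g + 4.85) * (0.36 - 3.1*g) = 2.821*g^3 - 2.1256*g^2 - 14.8262*g + 1.746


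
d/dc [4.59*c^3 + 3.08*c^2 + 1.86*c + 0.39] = 13.77*c^2 + 6.16*c + 1.86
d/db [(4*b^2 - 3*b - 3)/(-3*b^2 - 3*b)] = (-7*b^2 - 6*b - 3)/(3*b^2*(b^2 + 2*b + 1))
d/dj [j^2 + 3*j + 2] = 2*j + 3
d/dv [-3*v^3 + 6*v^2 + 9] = 3*v*(4 - 3*v)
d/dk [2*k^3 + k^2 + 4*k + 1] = 6*k^2 + 2*k + 4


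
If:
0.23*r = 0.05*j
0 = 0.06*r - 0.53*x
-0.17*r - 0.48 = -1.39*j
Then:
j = 0.35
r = 0.08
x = 0.01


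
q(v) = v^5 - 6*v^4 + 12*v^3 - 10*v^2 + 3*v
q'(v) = 5*v^4 - 24*v^3 + 36*v^2 - 20*v + 3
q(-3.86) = -3039.63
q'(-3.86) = 3106.87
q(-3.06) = -1241.00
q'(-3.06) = 1527.34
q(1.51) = -0.30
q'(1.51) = -1.75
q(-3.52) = -2119.36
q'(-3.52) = 2333.81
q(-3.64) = -2414.48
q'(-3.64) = 2588.03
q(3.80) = 66.73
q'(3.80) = 172.48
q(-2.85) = -951.44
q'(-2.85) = 1237.86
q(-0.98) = -30.28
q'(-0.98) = 84.37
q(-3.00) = -1152.00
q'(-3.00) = 1440.00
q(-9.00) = -108000.00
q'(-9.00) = 53400.00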